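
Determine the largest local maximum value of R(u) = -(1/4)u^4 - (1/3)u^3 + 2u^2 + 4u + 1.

31/3

R'(u) = -u^3 - u^2 + 4u + 4. Setting R'(u) = 0 gives u ∈ {-2, -1, 2}.
Second-derivative test with R''(u) = -3u^2 - 2u + 4: R''(-2) = -4 < 0 ⇒ local maximum; R''(-1) = 3 > 0 ⇒ local minimum; R''(2) = -12 < 0 ⇒ local maximum.
The largest local maximum is R(2) = 31/3.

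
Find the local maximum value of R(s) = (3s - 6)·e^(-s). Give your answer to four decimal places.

0.1494

R'(s) = 3·e^(-s) + (3s - 6)·(-1)·e^(-s) = (-3s + 9)·e^(-s). Since e^(-s) > 0, the only critical point is s = 3.
R''(3) has the same sign as -3 < 0, so this is a local maximum.
R(3) = (3)·e^(-3) ≈ 0.1494.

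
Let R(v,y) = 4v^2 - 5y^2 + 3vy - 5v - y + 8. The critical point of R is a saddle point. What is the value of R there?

∂R/∂v = 8v + 3y - 5 = 0 and ∂R/∂y = 3v - 10y - 1 = 0, so (v, y) = (53/89, 7/89).
The Hessian has R_{vv} = 8, R_{yy} = -10, R_{vy} = 3, giving D = -89 < 0, so the point is a saddle point.
R(53/89, 7/89) = 576/89.

576/89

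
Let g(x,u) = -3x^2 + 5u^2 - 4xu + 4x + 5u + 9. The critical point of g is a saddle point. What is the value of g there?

769/76

∂g/∂x = -6x - 4u + 4 = 0 and ∂g/∂u = -4x + 10u + 5 = 0, so (x, u) = (15/19, -7/38).
The Hessian has g_{xx} = -6, g_{uu} = 10, g_{xu} = -4, giving D = -76 < 0, so the point is a saddle point.
g(15/19, -7/38) = 769/76.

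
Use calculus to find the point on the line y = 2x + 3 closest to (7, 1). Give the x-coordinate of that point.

3/5

Minimize D(x)^2 = (x - 7)^2 + (2x + 2)^2.
d/dx[D^2] = 2(x - 7) + 2·2·(2x + 2) = 0 ⇒ x = 3/5.
Then y = 21/5 and the distance is √(256/5) ≈ 7.1554.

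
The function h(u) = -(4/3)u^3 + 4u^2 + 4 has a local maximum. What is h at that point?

h'(u) = -4u^2 + 8u = 0 at u = 0, 2.
Since h''(u) = -8u + 8, we get h''(0) = 8 > 0 ⇒ local minimum; h''(2) = -8 < 0 ⇒ local maximum.
So the local maximum value is h(2) = 28/3.

28/3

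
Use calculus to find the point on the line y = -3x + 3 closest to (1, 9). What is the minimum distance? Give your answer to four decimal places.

Minimize D(x)^2 = (x - 1)^2 + (-3x - 6)^2.
d/dx[D^2] = 2(x - 1) + 2·(-3)·(-3x - 6) = 0 ⇒ x = -17/10.
Then y = 81/10 and the distance is √(81/10) ≈ 2.8460.

2.8460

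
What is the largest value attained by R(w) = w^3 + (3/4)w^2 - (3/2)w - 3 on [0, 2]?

Differentiating, R'(w) = 3w^2 + (3/2)w - 3/2; whose only zero in [0, 2] is w = 1/2.
Compare values at every candidate in [0, 2]: R(0) = -3, R(1/2) = -55/16, R(2) = 5.
The maximum over the interval is 5, attained at w = 2.

5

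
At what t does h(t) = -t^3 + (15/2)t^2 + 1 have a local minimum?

0

h'(t) = -3t^2 + 15t. Setting h'(t) = 0 gives t ∈ {0, 5}.
h''(t) = -6t + 15. h''(0) = 15 > 0 ⇒ local minimum; h''(5) = -15 < 0 ⇒ local maximum.
So the local minimum value is h(0) = 1.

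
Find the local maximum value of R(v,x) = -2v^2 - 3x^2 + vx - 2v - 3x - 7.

-125/23

∂R/∂v = -4v + x - 2 = 0 and ∂R/∂x = v - 6x - 3 = 0, so (v, x) = (-15/23, -14/23).
The Hessian has R_{vv} = -4, R_{xx} = -6, R_{vx} = 1, giving D = 23 > 0 with R_{vv} < 0, so the point is a local maximum.
R(-15/23, -14/23) = -125/23.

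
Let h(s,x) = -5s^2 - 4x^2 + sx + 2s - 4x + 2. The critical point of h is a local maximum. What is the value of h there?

246/79

∂h/∂s = -10s + x + 2 = 0 and ∂h/∂x = s - 8x - 4 = 0, so (s, x) = (12/79, -38/79).
The Hessian has h_{ss} = -10, h_{xx} = -8, h_{sx} = 1, giving D = 79 > 0 with h_{ss} < 0, so the point is a local maximum.
h(12/79, -38/79) = 246/79.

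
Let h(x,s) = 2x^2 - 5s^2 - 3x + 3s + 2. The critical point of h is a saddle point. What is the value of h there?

∂h/∂x = 4x - 3 = 0 and ∂h/∂s = -10s + 3 = 0, so (x, s) = (3/4, 3/10).
The Hessian has h_{xx} = 4, h_{ss} = -10, h_{xs} = 0, giving D = -40 < 0, so the point is a saddle point.
h(3/4, 3/10) = 53/40.

53/40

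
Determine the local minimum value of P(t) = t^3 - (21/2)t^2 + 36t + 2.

P'(t) = 3t^2 - 21t + 36 = 0 at t = 3, 4.
Second-derivative test with P''(t) = 6t - 21: P''(3) = -3 < 0 ⇒ local maximum; P''(4) = 3 > 0 ⇒ local minimum.
The local minimum is P(4) = 42.

42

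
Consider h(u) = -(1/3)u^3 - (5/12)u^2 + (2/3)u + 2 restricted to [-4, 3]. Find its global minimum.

The derivative is -u^2 - (5/6)u + 2/3, which vanishes at u = -4/3 and u = 1/2.
Compare values at every candidate in [-4, 3]: h(-4) = 14, h(-4/3) = 94/81, h(1/2) = 35/16, h(3) = -35/4.
The minimum over the interval is -35/4, attained at u = 3.

-35/4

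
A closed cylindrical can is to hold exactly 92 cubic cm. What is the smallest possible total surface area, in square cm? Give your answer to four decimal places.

With radius r and height h, πr²h = 92 so h = 92/(πr²), and S(r) = 2πr² + 2πrh = 2πr² + 2·92/r.
S'(r) = 4πr − 2·92/r² = 0 ⇒ r³ = 92/(2π), so r ≈ 2.4464 and h = 2r ≈ 4.8929.
S''(r) = 4π + 4·92/r³ > 0, so this is the minimum; S ≈ 112.8166.

112.8166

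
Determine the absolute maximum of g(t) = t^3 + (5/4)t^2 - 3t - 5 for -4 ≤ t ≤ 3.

97/4

The derivative is 3t^2 + (5/2)t - 3, which vanishes at t = -3/2 and t = 2/3.
Evaluating at the critical points and endpoints: g(-4) = -37; g(-3/2) = -17/16; g(2/3) = -166/27; g(3) = 97/4.
Hence the absolute maximum is 97/4 at t = 3.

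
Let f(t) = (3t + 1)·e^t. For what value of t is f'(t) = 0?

Differentiating with the product rule gives f'(t) = (3t + 4)·e^t. Since e^t > 0, the only critical point is t = -4/3.
f''(-4/3) has the same sign as 3 > 0, so this is a local minimum.
f(-4/3) = (-3)·e^(-4/3) ≈ -0.7908.

-4/3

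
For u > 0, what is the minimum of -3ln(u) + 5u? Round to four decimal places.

4.5325

P'(u) = -3/u + 5 = 0 gives u = 3/5.
P''(u) = 3/u², which is positive for u > 0, so this is a local minimum.
P(3/5) = -3·ln(3/5) + 3 ≈ 4.5325.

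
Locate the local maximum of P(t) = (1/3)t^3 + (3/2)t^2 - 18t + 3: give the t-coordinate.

P'(t) = t^2 + 3t - 18 = 0 at t = -6, 3.
Since P''(t) = 2t + 3, we get P''(-6) = -9 < 0 ⇒ local maximum; P''(3) = 9 > 0 ⇒ local minimum.
Thus P has its local maximum at t = -6, with value 93.

-6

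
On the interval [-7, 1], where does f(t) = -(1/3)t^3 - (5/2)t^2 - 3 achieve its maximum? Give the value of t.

Differentiating, f'(t) = -t^2 - 5t; which vanishes at t = -5 and t = 0.
Evaluating at the critical points and endpoints: f(-7) = -67/6; f(-5) = -143/6; f(0) = -3; f(1) = -35/6.
Hence the absolute maximum is -3 at t = 0.

0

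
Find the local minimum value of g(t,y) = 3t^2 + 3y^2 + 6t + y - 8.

-133/12

∂g/∂t = 6t + 6 = 0 and ∂g/∂y = 6y + 1 = 0, so (t, y) = (-1, -1/6).
The Hessian has g_{tt} = 6, g_{yy} = 6, g_{ty} = 0, giving D = 36 > 0 with g_{tt} > 0, so the point is a local minimum.
g(-1, -1/6) = -133/12.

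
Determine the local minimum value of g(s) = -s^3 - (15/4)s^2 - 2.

Critical points: g'(s) = -3s^2 - (15/2)s vanishes at s = -5/2, 0.
Since g''(s) = -6s - 15/2, we get g''(-5/2) = 15/2 > 0 ⇒ local minimum; g''(0) = -15/2 < 0 ⇒ local maximum.
Thus g has its local minimum at s = -5/2, with value -157/16.

-157/16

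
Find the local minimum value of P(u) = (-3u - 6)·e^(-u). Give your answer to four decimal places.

P'(u) = (-3)·e^(-u) + (-3u - 6)·(-1)·e^(-u) = (3u + 3)·e^(-u). Since e^(-u) > 0, the only critical point is u = -1.
P''(-1) has the same sign as 3 > 0, so this is a local minimum.
P(-1) = (-3)·e^(1) ≈ -8.1548.

-8.1548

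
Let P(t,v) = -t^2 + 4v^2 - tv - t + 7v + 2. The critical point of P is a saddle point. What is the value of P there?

-18/17

∂P/∂t = -2t - v - 1 = 0 and ∂P/∂v = -t + 8v + 7 = 0, so (t, v) = (-1/17, -15/17).
The Hessian has P_{tt} = -2, P_{vv} = 8, P_{tv} = -1, giving D = -17 < 0, so the point is a saddle point.
P(-1/17, -15/17) = -18/17.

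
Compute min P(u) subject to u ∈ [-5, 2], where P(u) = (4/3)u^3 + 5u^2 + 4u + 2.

The derivative is 4u^2 + 10u + 4, which vanishes at u = -2 and u = -1/2.
Candidates: P(-5) = -179/3, P(-2) = 10/3, P(-1/2) = 13/12, P(2) = 122/3.
The minimum over the interval is -179/3, attained at u = -5.

-179/3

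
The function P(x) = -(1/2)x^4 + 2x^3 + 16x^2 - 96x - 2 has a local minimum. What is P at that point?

P'(x) = -2x^3 + 6x^2 + 32x - 96 = 0 at x = -4, 3, 4.
P''(x) = -6x^2 + 12x + 32. P''(-4) = -112 < 0 ⇒ local maximum; P''(3) = 14 > 0 ⇒ local minimum; P''(4) = -16 < 0 ⇒ local maximum.
The local minimum is P(3) = -265/2.

-265/2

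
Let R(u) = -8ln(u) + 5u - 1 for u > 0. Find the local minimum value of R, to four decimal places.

3.2400

R'(u) = -8/u + 5 = 0 gives u = 8/5.
R''(u) = 8/u², which is positive for u > 0, so this is a local minimum.
R(8/5) = -8·ln(8/5) + 8 - 1 ≈ 3.2400.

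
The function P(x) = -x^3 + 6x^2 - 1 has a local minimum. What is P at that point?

-1

P'(x) = -3x^2 + 12x. Setting P'(x) = 0 gives x ∈ {0, 4}.
P''(x) = -6x + 12. P''(0) = 12 > 0 ⇒ local minimum; P''(4) = -12 < 0 ⇒ local maximum.
The local minimum is P(0) = -1.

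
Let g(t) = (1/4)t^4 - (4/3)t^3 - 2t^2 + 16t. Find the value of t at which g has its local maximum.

g'(t) = t^3 - 4t^2 - 4t + 16 = 0 at t = -2, 2, 4.
g''(t) = 3t^2 - 8t - 4. g''(-2) = 24 > 0 ⇒ local minimum; g''(2) = -8 < 0 ⇒ local maximum; g''(4) = 12 > 0 ⇒ local minimum.
So the local maximum value is g(2) = 52/3.

2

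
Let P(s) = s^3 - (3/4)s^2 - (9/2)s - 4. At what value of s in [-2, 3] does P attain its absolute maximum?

The derivative is 3s^2 - (3/2)s - 9/2, which vanishes at s = -1 and s = 3/2.
Candidates: P(-2) = -6,  P(-1) = -5/4,  P(3/2) = -145/16,  P(3) = 11/4.
The maximum over the interval is 11/4, attained at s = 3.

3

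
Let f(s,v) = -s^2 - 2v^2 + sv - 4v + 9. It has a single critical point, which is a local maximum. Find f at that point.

∂f/∂s = -2s + v = 0 and ∂f/∂v = s - 4v - 4 = 0, so (s, v) = (-4/7, -8/7).
The Hessian has f_{ss} = -2, f_{vv} = -4, f_{sv} = 1, giving D = 7 > 0 with f_{ss} < 0, so the point is a local maximum.
f(-4/7, -8/7) = 79/7.

79/7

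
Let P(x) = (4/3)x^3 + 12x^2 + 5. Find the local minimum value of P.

5

Critical points: P'(x) = 4x^2 + 24x vanishes at x = -6, 0.
Second-derivative test with P''(x) = 8x + 24: P''(-6) = -24 < 0 ⇒ local maximum; P''(0) = 24 > 0 ⇒ local minimum.
So the local minimum value is P(0) = 5.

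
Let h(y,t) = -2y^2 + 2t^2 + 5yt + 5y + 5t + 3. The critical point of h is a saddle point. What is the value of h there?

-2/41

∂h/∂y = -4y + 5t + 5 = 0 and ∂h/∂t = 5y + 4t + 5 = 0, so (y, t) = (-5/41, -45/41).
The Hessian has h_{yy} = -4, h_{tt} = 4, h_{yt} = 5, giving D = -41 < 0, so the point is a saddle point.
h(-5/41, -45/41) = -2/41.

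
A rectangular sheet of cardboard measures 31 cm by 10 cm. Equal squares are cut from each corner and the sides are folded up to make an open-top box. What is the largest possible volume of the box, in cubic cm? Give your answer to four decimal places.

327.9514

With cut size x, the volume is V(x) = x(31 − 2x)(10 − 2x) for 0 < x < 5.
V'(x) = 12x^2 − 164x + 310. Setting V'(x) = 0 gives x ≈ 2.2659 (the root in (0, 5)).
V''(x) = 24x − 164 is negative there, so this is the maximum; V ≈ 327.9514.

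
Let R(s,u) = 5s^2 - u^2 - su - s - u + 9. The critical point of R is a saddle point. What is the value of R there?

∂R/∂s = 10s - u - 1 = 0 and ∂R/∂u = -s - 2u - 1 = 0, so (s, u) = (1/21, -11/21).
The Hessian has R_{ss} = 10, R_{uu} = -2, R_{su} = -1, giving D = -21 < 0, so the point is a saddle point.
R(1/21, -11/21) = 194/21.

194/21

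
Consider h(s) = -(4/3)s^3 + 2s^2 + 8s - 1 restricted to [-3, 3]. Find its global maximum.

29

Differentiating, h'(s) = -4s^2 + 4s + 8; which vanishes at s = -1 and s = 2.
Evaluating at the critical points and endpoints: h(-3) = 29, h(-1) = -17/3, h(2) = 37/3, h(3) = 5.
The maximum over the interval is 29, attained at s = -3.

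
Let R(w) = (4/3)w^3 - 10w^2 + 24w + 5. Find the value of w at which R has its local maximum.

R'(w) = 4w^2 - 20w + 24. Setting R'(w) = 0 gives w ∈ {2, 3}.
Since R''(w) = 8w - 20, we get R''(2) = -4 < 0 ⇒ local maximum; R''(3) = 4 > 0 ⇒ local minimum.
So the local maximum value is R(2) = 71/3.

2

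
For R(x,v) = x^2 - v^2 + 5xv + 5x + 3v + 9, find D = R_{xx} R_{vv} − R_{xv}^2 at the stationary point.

∂R/∂x = 2x + 5v + 5 = 0 and ∂R/∂v = 5x - 2v + 3 = 0, so (x, v) = (-25/29, -19/29).
The Hessian has R_{xx} = 2, R_{vv} = -2, R_{xv} = 5, giving D = -29 < 0, so the point is a saddle point.
D = (2)·(-2) − (5)^2 = -29.

-29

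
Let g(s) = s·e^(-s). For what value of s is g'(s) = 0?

g'(s) = 1·e^(-s) + (s)·(-1)·e^(-s) = (-s + 1)·e^(-s). Since e^(-s) > 0, the only critical point is s = 1.
g''(1) has the same sign as -1 < 0, so this is a local maximum.
g(1) = (1)·e^(-1) ≈ 0.3679.

1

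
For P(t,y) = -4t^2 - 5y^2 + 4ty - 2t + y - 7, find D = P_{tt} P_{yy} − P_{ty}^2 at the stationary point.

∂P/∂t = -8t + 4y - 2 = 0 and ∂P/∂y = 4t - 10y + 1 = 0, so (t, y) = (-1/4, 0).
The Hessian has P_{tt} = -8, P_{yy} = -10, P_{ty} = 4, giving D = 64 > 0 with P_{tt} < 0, so the point is a local maximum.
D = (-8)·(-10) − (4)^2 = 64.

64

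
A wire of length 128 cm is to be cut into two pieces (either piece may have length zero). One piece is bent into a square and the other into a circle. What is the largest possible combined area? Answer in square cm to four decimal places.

1303.7973

Let x be the length used for the square. Square side x/4; circle radius (128−x)/(2π).
A(x) = (x/4)² + π·((128−x)/(2π))² = x²/16 + (128−x)²/(4π) for 0 ≤ x ≤ 128. A'(x) = x/8 − (128−x)/(2π) = 0 gives x = 4·128/(π+4) ≈ 71.6927.
A'' > 0, so the interior critical point is a minimum; the maximum is at an endpoint. A(0) = 1303.7973 and A(128) = 1024.0000, so the largest area is 1303.7973.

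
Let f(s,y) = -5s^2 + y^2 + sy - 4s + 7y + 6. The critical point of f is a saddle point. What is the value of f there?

-25/7

∂f/∂s = -10s + y - 4 = 0 and ∂f/∂y = s + 2y + 7 = 0, so (s, y) = (-5/7, -22/7).
The Hessian has f_{ss} = -10, f_{yy} = 2, f_{sy} = 1, giving D = -21 < 0, so the point is a saddle point.
f(-5/7, -22/7) = -25/7.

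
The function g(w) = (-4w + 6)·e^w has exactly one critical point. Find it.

1/2

Differentiating with the product rule gives g'(w) = (-4w + 2)·e^w. Since e^w > 0, the only critical point is w = 1/2.
g''(1/2) has the same sign as -4 < 0, so this is a local maximum.
g(1/2) = (4)·e^(1/2) ≈ 6.5949.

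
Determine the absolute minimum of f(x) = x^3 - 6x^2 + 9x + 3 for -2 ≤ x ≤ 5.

-47

f'(x) = 3x^2 - 12x + 9, which vanishes at x = 1 and x = 3.
Candidates: f(-2) = -47,  f(1) = 7,  f(3) = 3,  f(5) = 23.
The minimum over the interval is -47, attained at x = -2.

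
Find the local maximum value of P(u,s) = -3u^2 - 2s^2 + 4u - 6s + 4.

∂P/∂u = -6u + 4 = 0 and ∂P/∂s = -4s - 6 = 0, so (u, s) = (2/3, -3/2).
The Hessian has P_{uu} = -6, P_{ss} = -4, P_{us} = 0, giving D = 24 > 0 with P_{uu} < 0, so the point is a local maximum.
P(2/3, -3/2) = 59/6.

59/6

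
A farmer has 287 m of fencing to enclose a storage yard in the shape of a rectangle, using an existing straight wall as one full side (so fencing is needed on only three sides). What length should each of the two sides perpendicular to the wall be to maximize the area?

Let the sides perpendicular to the wall have length x and the parallel side y, so 2x + y = 287 and the area is A = xy = x(287 − 2x).
A'(x) = 287 − 4x = 0 gives x = 287/4, and A''(x) = −4 < 0 confirms a maximum.
Then y = 287 − 2·287/4 = 287/2 and A = 82369/8.

287/4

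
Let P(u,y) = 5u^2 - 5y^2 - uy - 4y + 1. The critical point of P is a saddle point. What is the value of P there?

181/101

∂P/∂u = 10u - y = 0 and ∂P/∂y = -u - 10y - 4 = 0, so (u, y) = (-4/101, -40/101).
The Hessian has P_{uu} = 10, P_{yy} = -10, P_{uy} = -1, giving D = -101 < 0, so the point is a saddle point.
P(-4/101, -40/101) = 181/101.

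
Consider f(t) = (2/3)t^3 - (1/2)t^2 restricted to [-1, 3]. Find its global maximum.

27/2

The derivative is 2t^2 - t, which vanishes at t = 0 and t = 1/2.
Evaluating at the critical points and endpoints: f(-1) = -7/6,  f(0) = 0,  f(1/2) = -1/24,  f(3) = 27/2.
The maximum over the interval is 27/2, attained at t = 3.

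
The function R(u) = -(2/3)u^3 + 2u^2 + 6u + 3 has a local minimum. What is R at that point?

-1/3

Critical points: R'(u) = -2u^2 + 4u + 6 vanishes at u = -1, 3.
Since R''(u) = -4u + 4, we get R''(-1) = 8 > 0 ⇒ local minimum; R''(3) = -8 < 0 ⇒ local maximum.
Thus R has its local minimum at u = -1, with value -1/3.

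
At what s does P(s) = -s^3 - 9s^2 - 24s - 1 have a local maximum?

P'(s) = -3s^2 - 18s - 24 = 0 at s = -4, -2.
P''(s) = -6s - 18. P''(-4) = 6 > 0 ⇒ local minimum; P''(-2) = -6 < 0 ⇒ local maximum.
So the local maximum value is P(-2) = 19.

-2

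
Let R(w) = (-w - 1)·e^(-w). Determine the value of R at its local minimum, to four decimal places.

-1.0000

R'(w) = (-1)·e^(-w) + (-w - 1)·(-1)·e^(-w) = (w)·e^(-w). Since e^(-w) > 0, the only critical point is w = 0.
R''(0) has the same sign as 1 > 0, so this is a local minimum.
R(0) = (-1)·e^(0) ≈ -1.0000.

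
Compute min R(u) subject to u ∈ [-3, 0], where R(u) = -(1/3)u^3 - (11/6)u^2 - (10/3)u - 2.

-2

R'(u) = -u^2 - (11/3)u - 10/3, which vanishes at u = -2 and u = -5/3.
Compare values at every candidate in [-3, 0]: R(-3) = 1/2; R(-2) = 0; R(-5/3) = 1/162; R(0) = -2.
The minimum over the interval is -2, attained at u = 0.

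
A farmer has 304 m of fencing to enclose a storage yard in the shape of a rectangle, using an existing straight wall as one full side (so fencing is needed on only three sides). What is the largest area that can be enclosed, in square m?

11552

Let the sides perpendicular to the wall have length x and the parallel side y, so 2x + y = 304 and the area is A = xy = x(304 − 2x).
A'(x) = 304 − 4x = 0 gives x = 76, and A''(x) = −4 < 0 confirms a maximum.
Then y = 304 − 2·76 = 152 and A = 11552.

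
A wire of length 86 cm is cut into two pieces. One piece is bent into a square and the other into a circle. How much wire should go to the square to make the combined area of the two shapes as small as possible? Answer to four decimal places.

48.1685

Let x be the length used for the square. Square side x/4; circle radius (86−x)/(2π).
A(x) = (x/4)² + π·((86−x)/(2π))² = x²/16 + (86−x)²/(4π) for 0 ≤ x ≤ 86. A'(x) = x/8 − (86−x)/(2π) = 0 gives x = 4·86/(π+4) ≈ 48.1685.
A'' = 1/8 + 1/(2π) > 0, so this gives the minimum combined area; x ≈ 48.1685 cm to the square.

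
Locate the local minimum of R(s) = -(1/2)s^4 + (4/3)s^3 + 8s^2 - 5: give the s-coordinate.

R'(s) = -2s^3 + 4s^2 + 16s. Setting R'(s) = 0 gives s ∈ {-2, 0, 4}.
Since R''(s) = -6s^2 + 8s + 16, we get R''(-2) = -24 < 0 ⇒ local maximum; R''(0) = 16 > 0 ⇒ local minimum; R''(4) = -48 < 0 ⇒ local maximum.
Thus R has its local minimum at s = 0, with value -5.

0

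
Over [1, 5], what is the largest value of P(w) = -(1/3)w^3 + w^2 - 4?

Differentiating, P'(w) = -w^2 + 2w; whose only zero in [1, 5] is w = 2.
Candidates: P(1) = -10/3,  P(2) = -8/3,  P(5) = -62/3.
The maximum over the interval is -8/3, attained at w = 2.

-8/3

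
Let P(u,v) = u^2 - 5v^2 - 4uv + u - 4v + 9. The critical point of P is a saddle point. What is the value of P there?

∂P/∂u = 2u - 4v + 1 = 0 and ∂P/∂v = -4u - 10v - 4 = 0, so (u, v) = (-13/18, -1/9).
The Hessian has P_{uu} = 2, P_{vv} = -10, P_{uv} = -4, giving D = -36 < 0, so the point is a saddle point.
P(-13/18, -1/9) = 319/36.

319/36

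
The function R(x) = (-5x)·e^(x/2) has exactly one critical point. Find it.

R'(x) = (-5)·e^(x/2) + (-5x)·(1/2)·e^(x/2) = (-(5/2)x - 5)·e^(x/2). Since e^(x/2) > 0, the only critical point is x = -2.
R''(-2) has the same sign as -5/2 < 0, so this is a local maximum.
R(-2) = (10)·e^(-1) ≈ 3.6788.

-2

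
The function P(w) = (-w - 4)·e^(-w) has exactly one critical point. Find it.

-3

Differentiating with the product rule gives P'(w) = (w + 3)·e^(-w). Since e^(-w) > 0, the only critical point is w = -3.
P''(-3) has the same sign as 1 > 0, so this is a local minimum.
P(-3) = (-1)·e^(3) ≈ -20.0855.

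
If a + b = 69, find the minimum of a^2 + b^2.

4761/2

With a + b = 69, a^2 + b^2 = a^2 + (69 − a)^2.
The derivative 2a − 2(69 − a) = 4a − 138 vanishes at a = 69/2; second derivative 4 > 0, a minimum.
The minimum is 2·(69/2)^2 = 4761/2.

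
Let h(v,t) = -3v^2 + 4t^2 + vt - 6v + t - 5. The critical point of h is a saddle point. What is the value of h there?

∂h/∂v = -6v + t - 6 = 0 and ∂h/∂t = v + 8t + 1 = 0, so (v, t) = (-1, 0).
The Hessian has h_{vv} = -6, h_{tt} = 8, h_{vt} = 1, giving D = -49 < 0, so the point is a saddle point.
h(-1, 0) = -2.

-2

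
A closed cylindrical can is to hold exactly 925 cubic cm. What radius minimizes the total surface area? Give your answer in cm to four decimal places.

With radius r and height h, πr²h = 925 so h = 925/(πr²), and S(r) = 2πr² + 2πrh = 2πr² + 2·925/r.
S'(r) = 4πr − 2·925/r² = 0 ⇒ r³ = 925/(2π), so r ≈ 5.2802 and h = 2r ≈ 10.5605.
S''(r) = 4π + 4·925/r³ > 0, so this is the minimum; S ≈ 525.5439.

5.2802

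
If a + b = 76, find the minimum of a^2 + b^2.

With a + b = 76, a^2 + b^2 = a^2 + (76 − a)^2.
The derivative 2a − 2(76 − a) = 4a − 152 vanishes at a = 38; second derivative 4 > 0, a minimum.
The minimum is 2·(38)^2 = 2888.

2888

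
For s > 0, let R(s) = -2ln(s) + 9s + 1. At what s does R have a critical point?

2/9

R'(s) = -2/s + 9 = 0 gives s = 2/9.
R''(s) = 2/s², which is positive for s > 0, so this is a local minimum.
R(2/9) = -2·ln(2/9) + 2 + 1 ≈ 6.0082.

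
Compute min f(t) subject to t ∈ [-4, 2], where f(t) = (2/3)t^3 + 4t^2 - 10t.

-16/3

f'(t) = 2t^2 + 8t - 10, whose only zero in [-4, 2] is t = 1.
Evaluating at the critical points and endpoints: f(-4) = 184/3,  f(1) = -16/3,  f(2) = 4/3.
So the minimum is f(1) = -16/3.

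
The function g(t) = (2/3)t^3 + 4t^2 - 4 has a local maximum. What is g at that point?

g'(t) = 2t^2 + 8t. Setting g'(t) = 0 gives t ∈ {-4, 0}.
Second-derivative test with g''(t) = 4t + 8: g''(-4) = -8 < 0 ⇒ local maximum; g''(0) = 8 > 0 ⇒ local minimum.
So the local maximum value is g(-4) = 52/3.

52/3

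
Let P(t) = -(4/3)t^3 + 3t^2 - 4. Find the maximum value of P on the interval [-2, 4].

56/3

The derivative is -4t^2 + 6t, which vanishes at t = 0 and t = 3/2.
Compare values at every candidate in [-2, 4]: P(-2) = 56/3; P(0) = -4; P(3/2) = -7/4; P(4) = -124/3.
So the maximum is P(-2) = 56/3.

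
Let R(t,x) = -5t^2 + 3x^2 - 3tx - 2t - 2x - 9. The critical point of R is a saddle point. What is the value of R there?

∂R/∂t = -10t - 3x - 2 = 0 and ∂R/∂x = -3t + 6x - 2 = 0, so (t, x) = (-6/23, 14/69).
The Hessian has R_{tt} = -10, R_{xx} = 6, R_{tx} = -3, giving D = -69 < 0, so the point is a saddle point.
R(-6/23, 14/69) = -617/69.

-617/69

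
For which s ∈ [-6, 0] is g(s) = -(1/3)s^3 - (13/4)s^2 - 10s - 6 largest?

g'(s) = -s^2 - (13/2)s - 10, which vanishes at s = -4 and s = -5/2.
Evaluating at the critical points and endpoints: g(-6) = 9,  g(-4) = 10/3,  g(-5/2) = 187/48,  g(0) = -6.
The maximum over the interval is 9, attained at s = -6.

-6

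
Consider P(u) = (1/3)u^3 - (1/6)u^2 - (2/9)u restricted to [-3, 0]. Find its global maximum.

7/162

Differentiating, P'(u) = u^2 - (1/3)u - 2/9; whose only zero in [-3, 0] is u = -1/3.
Candidates: P(-3) = -59/6,  P(-1/3) = 7/162,  P(0) = 0.
The maximum over the interval is 7/162, attained at u = -1/3.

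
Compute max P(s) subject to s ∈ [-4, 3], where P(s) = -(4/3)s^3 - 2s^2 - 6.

P'(s) = -4s^2 - 4s, which vanishes at s = -1 and s = 0.
Compare values at every candidate in [-4, 3]: P(-4) = 142/3; P(-1) = -20/3; P(0) = -6; P(3) = -60.
Hence the absolute maximum is 142/3 at s = -4.

142/3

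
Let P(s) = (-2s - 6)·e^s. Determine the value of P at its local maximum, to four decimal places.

By the product rule, P'(s) = (-2s - 8)·e^s. Since e^s > 0, the only critical point is s = -4.
P''(-4) has the same sign as -2 < 0, so this is a local maximum.
P(-4) = (2)·e^(-4) ≈ 0.0366.

0.0366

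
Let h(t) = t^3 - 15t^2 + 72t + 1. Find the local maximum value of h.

Critical points: h'(t) = 3t^2 - 30t + 72 vanishes at t = 4, 6.
Since h''(t) = 6t - 30, we get h''(4) = -6 < 0 ⇒ local maximum; h''(6) = 6 > 0 ⇒ local minimum.
So the local maximum value is h(4) = 113.

113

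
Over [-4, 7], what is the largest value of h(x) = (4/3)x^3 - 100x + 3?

h'(x) = 4x^2 - 100, whose only zero in [-4, 7] is x = 5.
Evaluating at the critical points and endpoints: h(-4) = 953/3,  h(5) = -991/3,  h(7) = -719/3.
The maximum over the interval is 953/3, attained at x = -4.

953/3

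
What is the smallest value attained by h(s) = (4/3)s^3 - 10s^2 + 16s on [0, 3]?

-6

The derivative is 4s^2 - 20s + 16, whose only zero in [0, 3] is s = 1.
Evaluating at the critical points and endpoints: h(0) = 0,  h(1) = 22/3,  h(3) = -6.
So the minimum is h(3) = -6.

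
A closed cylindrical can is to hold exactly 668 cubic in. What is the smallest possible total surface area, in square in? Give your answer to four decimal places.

423.0245

With radius r and height h, πr²h = 668 so h = 668/(πr²), and S(r) = 2πr² + 2πrh = 2πr² + 2·668/r.
S'(r) = 4πr − 2·668/r² = 0 ⇒ r³ = 668/(2π), so r ≈ 4.7373 and h = 2r ≈ 9.4746.
S''(r) = 4π + 4·668/r³ > 0, so this is the minimum; S ≈ 423.0245.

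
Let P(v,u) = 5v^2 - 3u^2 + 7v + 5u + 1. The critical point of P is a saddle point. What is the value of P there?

∂P/∂v = 10v + 7 = 0 and ∂P/∂u = -6u + 5 = 0, so (v, u) = (-7/10, 5/6).
The Hessian has P_{vv} = 10, P_{uu} = -6, P_{vu} = 0, giving D = -60 < 0, so the point is a saddle point.
P(-7/10, 5/6) = 19/30.

19/30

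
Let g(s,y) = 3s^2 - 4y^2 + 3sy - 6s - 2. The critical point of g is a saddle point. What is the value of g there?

∂g/∂s = 6s + 3y - 6 = 0 and ∂g/∂y = 3s - 8y = 0, so (s, y) = (16/19, 6/19).
The Hessian has g_{ss} = 6, g_{yy} = -8, g_{sy} = 3, giving D = -57 < 0, so the point is a saddle point.
g(16/19, 6/19) = -86/19.

-86/19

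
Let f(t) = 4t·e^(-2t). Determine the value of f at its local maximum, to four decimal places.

0.7358

f'(t) = 4·e^(-2t) + (4t)·(-2)·e^(-2t) = (-8t + 4)·e^(-2t). Since e^(-2t) > 0, the only critical point is t = 1/2.
f''(1/2) has the same sign as -8 < 0, so this is a local maximum.
f(1/2) = (2)·e^(-1) ≈ 0.7358.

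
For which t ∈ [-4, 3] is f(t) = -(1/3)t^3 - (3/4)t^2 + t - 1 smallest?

The derivative is -t^2 - (3/2)t + 1, which vanishes at t = -2 and t = 1/2.
Candidates: f(-4) = 13/3; f(-2) = -10/3; f(1/2) = -35/48; f(3) = -55/4.
So the minimum is f(3) = -55/4.

3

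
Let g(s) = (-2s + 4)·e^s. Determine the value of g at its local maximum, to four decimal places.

5.4366

Differentiating with the product rule gives g'(s) = (-2s + 2)·e^s. Since e^s > 0, the only critical point is s = 1.
g''(1) has the same sign as -2 < 0, so this is a local maximum.
g(1) = (2)·e^(1) ≈ 5.4366.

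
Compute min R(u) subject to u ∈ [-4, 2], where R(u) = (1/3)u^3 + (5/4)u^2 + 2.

2/3

Differentiating, R'(u) = u^2 + (5/2)u; which vanishes at u = -5/2 and u = 0.
Evaluating at the critical points and endpoints: R(-4) = 2/3, R(-5/2) = 221/48, R(0) = 2, R(2) = 29/3.
The minimum over the interval is 2/3, attained at u = -4.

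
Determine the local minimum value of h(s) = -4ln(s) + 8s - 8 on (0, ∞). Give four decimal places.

h'(s) = -4/s + 8 = 0 gives s = 1/2.
h''(s) = 4/s², which is positive for s > 0, so this is a local minimum.
h(1/2) = -4·ln(1/2) + 4 - 8 ≈ -1.2274.

-1.2274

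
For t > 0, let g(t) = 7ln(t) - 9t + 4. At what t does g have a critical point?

g'(t) = 7/t − 9 = 0 gives t = 7/9.
g''(t) = -7/t², which is negative for t > 0, so this is a local maximum.
g(7/9) = 7·ln(7/9) - 7 + 4 ≈ -4.7592.

7/9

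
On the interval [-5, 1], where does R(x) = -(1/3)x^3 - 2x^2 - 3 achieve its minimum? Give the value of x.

-4

The derivative is -x^2 - 4x, which vanishes at x = -4 and x = 0.
Compare values at every candidate in [-5, 1]: R(-5) = -34/3,  R(-4) = -41/3,  R(0) = -3,  R(1) = -16/3.
Hence the absolute minimum is -41/3 at x = -4.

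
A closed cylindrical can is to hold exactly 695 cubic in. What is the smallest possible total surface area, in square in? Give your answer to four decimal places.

With radius r and height h, πr²h = 695 so h = 695/(πr²), and S(r) = 2πr² + 2πrh = 2πr² + 2·695/r.
S'(r) = 4πr − 2·695/r² = 0 ⇒ r³ = 695/(2π), so r ≈ 4.8003 and h = 2r ≈ 9.6006.
S''(r) = 4π + 4·695/r³ > 0, so this is the minimum; S ≈ 434.3479.

434.3479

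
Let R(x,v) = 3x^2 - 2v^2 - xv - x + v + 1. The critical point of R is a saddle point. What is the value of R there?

1

∂R/∂x = 6x - v - 1 = 0 and ∂R/∂v = -x - 4v + 1 = 0, so (x, v) = (1/5, 1/5).
The Hessian has R_{xx} = 6, R_{vv} = -4, R_{xv} = -1, giving D = -25 < 0, so the point is a saddle point.
R(1/5, 1/5) = 1.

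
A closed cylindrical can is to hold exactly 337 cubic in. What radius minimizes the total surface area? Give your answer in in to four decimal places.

3.7712

With radius r and height h, πr²h = 337 so h = 337/(πr²), and S(r) = 2πr² + 2πrh = 2πr² + 2·337/r.
S'(r) = 4πr − 2·337/r² = 0 ⇒ r³ = 337/(2π), so r ≈ 3.7712 and h = 2r ≈ 7.5425.
S''(r) = 4π + 4·337/r³ > 0, so this is the minimum; S ≈ 268.0821.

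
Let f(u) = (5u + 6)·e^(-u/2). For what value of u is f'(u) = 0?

Differentiating with the product rule gives f'(u) = (-(5/2)u + 2)·e^(-u/2). Since e^(-u/2) > 0, the only critical point is u = 4/5.
f''(4/5) has the same sign as -5/2 < 0, so this is a local maximum.
f(4/5) = (10)·e^(-2/5) ≈ 6.7032.

4/5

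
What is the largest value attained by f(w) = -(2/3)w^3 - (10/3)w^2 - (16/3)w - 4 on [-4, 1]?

20/3

Differentiating, f'(w) = -2w^2 - (20/3)w - 16/3; which vanishes at w = -2 and w = -4/3.
Compare values at every candidate in [-4, 1]: f(-4) = 20/3,  f(-2) = -4/3,  f(-4/3) = -100/81,  f(1) = -40/3.
The maximum over the interval is 20/3, attained at w = -4.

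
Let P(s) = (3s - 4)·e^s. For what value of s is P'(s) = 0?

1/3

Differentiating with the product rule gives P'(s) = (3s - 1)·e^s. Since e^s > 0, the only critical point is s = 1/3.
P''(1/3) has the same sign as 3 > 0, so this is a local minimum.
P(1/3) = (-3)·e^(1/3) ≈ -4.1868.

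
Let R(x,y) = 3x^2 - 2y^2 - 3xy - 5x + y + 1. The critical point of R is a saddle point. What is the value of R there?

∂R/∂x = 6x - 3y - 5 = 0 and ∂R/∂y = -3x - 4y + 1 = 0, so (x, y) = (23/33, -3/11).
The Hessian has R_{xx} = 6, R_{yy} = -4, R_{xy} = -3, giving D = -33 < 0, so the point is a saddle point.
R(23/33, -3/11) = -29/33.

-29/33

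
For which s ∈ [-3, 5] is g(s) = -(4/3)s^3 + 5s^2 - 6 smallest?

5

Differentiating, g'(s) = -4s^2 + 10s; which vanishes at s = 0 and s = 5/2.
Candidates: g(-3) = 75, g(0) = -6, g(5/2) = 53/12, g(5) = -143/3.
The minimum over the interval is -143/3, attained at s = 5.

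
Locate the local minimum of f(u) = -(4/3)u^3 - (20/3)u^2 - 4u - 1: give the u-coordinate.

-3

f'(u) = -4u^2 - (40/3)u - 4. Setting f'(u) = 0 gives u ∈ {-3, -1/3}.
Since f''(u) = -8u - 40/3, we get f''(-3) = 32/3 > 0 ⇒ local minimum; f''(-1/3) = -32/3 < 0 ⇒ local maximum.
Thus f has its local minimum at u = -3, with value -13.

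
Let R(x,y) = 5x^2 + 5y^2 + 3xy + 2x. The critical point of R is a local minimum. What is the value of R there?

-20/91

∂R/∂x = 10x + 3y + 2 = 0 and ∂R/∂y = 3x + 10y = 0, so (x, y) = (-20/91, 6/91).
The Hessian has R_{xx} = 10, R_{yy} = 10, R_{xy} = 3, giving D = 91 > 0 with R_{xx} > 0, so the point is a local minimum.
R(-20/91, 6/91) = -20/91.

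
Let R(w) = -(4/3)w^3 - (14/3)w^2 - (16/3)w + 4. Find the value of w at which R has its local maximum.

Critical points: R'(w) = -4w^2 - (28/3)w - 16/3 vanishes at w = -4/3, -1.
R''(w) = -8w - 28/3. R''(-4/3) = 4/3 > 0 ⇒ local minimum; R''(-1) = -4/3 < 0 ⇒ local maximum.
So the local maximum value is R(-1) = 6.

-1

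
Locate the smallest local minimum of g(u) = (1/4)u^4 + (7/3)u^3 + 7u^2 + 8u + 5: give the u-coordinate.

g'(u) = u^3 + 7u^2 + 14u + 8. Setting g'(u) = 0 gives u ∈ {-4, -2, -1}.
g''(u) = 3u^2 + 14u + 14. g''(-4) = 6 > 0 ⇒ local minimum; g''(-2) = -2 < 0 ⇒ local maximum; g''(-1) = 3 > 0 ⇒ local minimum.
Thus g has its smallest local minimum at u = -4, with value -1/3.

-4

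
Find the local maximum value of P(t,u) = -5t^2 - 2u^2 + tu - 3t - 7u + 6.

∂P/∂t = -10t + u - 3 = 0 and ∂P/∂u = t - 4u - 7 = 0, so (t, u) = (-19/39, -73/39).
The Hessian has P_{tt} = -10, P_{uu} = -4, P_{tu} = 1, giving D = 39 > 0 with P_{tt} < 0, so the point is a local maximum.
P(-19/39, -73/39) = 518/39.

518/39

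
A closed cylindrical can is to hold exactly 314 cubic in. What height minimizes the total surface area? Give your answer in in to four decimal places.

With radius r and height h, πr²h = 314 so h = 314/(πr²), and S(r) = 2πr² + 2πrh = 2πr² + 2·314/r.
S'(r) = 4πr − 2·314/r² = 0 ⇒ r³ = 314/(2π), so r ≈ 3.6834 and h = 2r ≈ 7.3668.
S''(r) = 4π + 4·314/r³ > 0, so this is the minimum; S ≈ 255.7414.

7.3668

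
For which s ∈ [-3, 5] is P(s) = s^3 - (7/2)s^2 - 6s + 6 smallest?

Differentiating, P'(s) = 3s^2 - 7s - 6; which vanishes at s = -2/3 and s = 3.
Candidates: P(-3) = -69/2; P(-2/3) = 220/27; P(3) = -33/2; P(5) = 27/2.
Hence the absolute minimum is -69/2 at s = -3.

-3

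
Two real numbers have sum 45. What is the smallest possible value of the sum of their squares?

2025/2

With a + b = 45, a^2 + b^2 = a^2 + (45 − a)^2.
The derivative 2a − 2(45 − a) = 4a − 90 vanishes at a = 45/2; second derivative 4 > 0, a minimum.
The minimum is 2·(45/2)^2 = 2025/2.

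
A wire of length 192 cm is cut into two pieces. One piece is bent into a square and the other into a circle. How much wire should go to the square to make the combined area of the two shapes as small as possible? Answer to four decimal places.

107.5390

Let x be the length used for the square. Square side x/4; circle radius (192−x)/(2π).
A(x) = (x/4)² + π·((192−x)/(2π))² = x²/16 + (192−x)²/(4π) for 0 ≤ x ≤ 192. A'(x) = x/8 − (192−x)/(2π) = 0 gives x = 4·192/(π+4) ≈ 107.5390.
A'' = 1/8 + 1/(2π) > 0, so this gives the minimum combined area; x ≈ 107.5390 cm to the square.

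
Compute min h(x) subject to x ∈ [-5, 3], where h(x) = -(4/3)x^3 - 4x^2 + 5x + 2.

-55

Differentiating, h'(x) = -4x^2 - 8x + 5; which vanishes at x = -5/2 and x = 1/2.
Evaluating at the critical points and endpoints: h(-5) = 131/3,  h(-5/2) = -44/3,  h(1/2) = 10/3,  h(3) = -55.
So the minimum is h(3) = -55.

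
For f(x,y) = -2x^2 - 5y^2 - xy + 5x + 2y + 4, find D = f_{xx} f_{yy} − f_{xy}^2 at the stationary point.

39

∂f/∂x = -4x - y + 5 = 0 and ∂f/∂y = -x - 10y + 2 = 0, so (x, y) = (16/13, 1/13).
The Hessian has f_{xx} = -4, f_{yy} = -10, f_{xy} = -1, giving D = 39 > 0 with f_{xx} < 0, so the point is a local maximum.
D = (-4)·(-10) − (-1)^2 = 39.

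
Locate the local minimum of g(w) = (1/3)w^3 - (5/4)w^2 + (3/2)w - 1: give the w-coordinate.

Critical points: g'(w) = w^2 - (5/2)w + 3/2 vanishes at w = 1, 3/2.
g''(w) = 2w - 5/2. g''(1) = -1/2 < 0 ⇒ local maximum; g''(3/2) = 1/2 > 0 ⇒ local minimum.
The local minimum is g(3/2) = -7/16.

3/2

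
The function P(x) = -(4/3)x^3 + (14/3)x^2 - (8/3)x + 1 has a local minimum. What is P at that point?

P'(x) = -4x^2 + (28/3)x - 8/3 = 0 at x = 1/3, 2.
P''(x) = -8x + 28/3. P''(1/3) = 20/3 > 0 ⇒ local minimum; P''(2) = -20/3 < 0 ⇒ local maximum.
The local minimum is P(1/3) = 47/81.

47/81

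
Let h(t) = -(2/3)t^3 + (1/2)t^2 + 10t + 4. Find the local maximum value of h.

h'(t) = -2t^2 + t + 10 = 0 at t = -2, 5/2.
Second-derivative test with h''(t) = -4t + 1: h''(-2) = 9 > 0 ⇒ local minimum; h''(5/2) = -9 < 0 ⇒ local maximum.
The local maximum is h(5/2) = 521/24.

521/24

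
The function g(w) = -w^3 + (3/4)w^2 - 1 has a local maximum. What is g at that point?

g'(w) = -3w^2 + (3/2)w = 0 at w = 0, 1/2.
g''(w) = -6w + 3/2. g''(0) = 3/2 > 0 ⇒ local minimum; g''(1/2) = -3/2 < 0 ⇒ local maximum.
So the local maximum value is g(1/2) = -15/16.

-15/16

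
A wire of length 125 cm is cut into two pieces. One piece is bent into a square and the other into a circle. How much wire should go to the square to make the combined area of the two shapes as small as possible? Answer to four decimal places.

Let x be the length used for the square. Square side x/4; circle radius (125−x)/(2π).
A(x) = (x/4)² + π·((125−x)/(2π))² = x²/16 + (125−x)²/(4π) for 0 ≤ x ≤ 125. A'(x) = x/8 − (125−x)/(2π) = 0 gives x = 4·125/(π+4) ≈ 70.0124.
A'' = 1/8 + 1/(2π) > 0, so this gives the minimum combined area; x ≈ 70.0124 cm to the square.

70.0124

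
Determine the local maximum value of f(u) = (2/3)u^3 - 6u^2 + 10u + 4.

26/3

f'(u) = 2u^2 - 12u + 10. Setting f'(u) = 0 gives u ∈ {1, 5}.
Since f''(u) = 4u - 12, we get f''(1) = -8 < 0 ⇒ local maximum; f''(5) = 8 > 0 ⇒ local minimum.
So the local maximum value is f(1) = 26/3.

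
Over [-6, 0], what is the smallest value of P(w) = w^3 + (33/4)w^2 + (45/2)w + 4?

-50

Differentiating, P'(w) = 3w^2 + (33/2)w + 45/2; which vanishes at w = -3 and w = -5/2.
Evaluating at the critical points and endpoints: P(-6) = -50, P(-3) = -65/4, P(-5/2) = -261/16, P(0) = 4.
So the minimum is P(-6) = -50.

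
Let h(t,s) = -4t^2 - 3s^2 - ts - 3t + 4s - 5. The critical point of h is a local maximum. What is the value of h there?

∂h/∂t = -8t - s - 3 = 0 and ∂h/∂s = -t - 6s + 4 = 0, so (t, s) = (-22/47, 35/47).
The Hessian has h_{tt} = -8, h_{ss} = -6, h_{ts} = -1, giving D = 47 > 0 with h_{tt} < 0, so the point is a local maximum.
h(-22/47, 35/47) = -132/47.

-132/47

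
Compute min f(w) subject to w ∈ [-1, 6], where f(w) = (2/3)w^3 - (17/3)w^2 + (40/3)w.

Differentiating, f'(w) = 2w^2 - (34/3)w + 40/3; which vanishes at w = 5/3 and w = 4.
Evaluating at the critical points and endpoints: f(-1) = -59/3,  f(5/3) = 775/81,  f(4) = 16/3,  f(6) = 20.
The minimum over the interval is -59/3, attained at w = -1.

-59/3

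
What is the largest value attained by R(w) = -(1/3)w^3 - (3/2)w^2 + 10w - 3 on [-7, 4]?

25/3

Differentiating, R'(w) = -w^2 - 3w + 10; which vanishes at w = -5 and w = 2.
Compare values at every candidate in [-7, 4]: R(-7) = -193/6; R(-5) = -293/6; R(2) = 25/3; R(4) = -25/3.
The maximum over the interval is 25/3, attained at w = 2.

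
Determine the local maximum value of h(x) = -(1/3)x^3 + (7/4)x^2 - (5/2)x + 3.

119/48

h'(x) = -x^2 + (7/2)x - 5/2 = 0 at x = 1, 5/2.
h''(x) = -2x + 7/2. h''(1) = 3/2 > 0 ⇒ local minimum; h''(5/2) = -3/2 < 0 ⇒ local maximum.
The local maximum is h(5/2) = 119/48.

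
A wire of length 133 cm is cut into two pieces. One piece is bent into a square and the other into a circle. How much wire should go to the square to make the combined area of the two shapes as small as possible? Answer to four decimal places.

74.4932

Let x be the length used for the square. Square side x/4; circle radius (133−x)/(2π).
A(x) = (x/4)² + π·((133−x)/(2π))² = x²/16 + (133−x)²/(4π) for 0 ≤ x ≤ 133. A'(x) = x/8 − (133−x)/(2π) = 0 gives x = 4·133/(π+4) ≈ 74.4932.
A'' = 1/8 + 1/(2π) > 0, so this gives the minimum combined area; x ≈ 74.4932 cm to the square.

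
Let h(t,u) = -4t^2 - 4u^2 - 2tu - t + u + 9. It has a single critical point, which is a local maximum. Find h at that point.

55/6

∂h/∂t = -8t - 2u - 1 = 0 and ∂h/∂u = -2t - 8u + 1 = 0, so (t, u) = (-1/6, 1/6).
The Hessian has h_{tt} = -8, h_{uu} = -8, h_{tu} = -2, giving D = 60 > 0 with h_{tt} < 0, so the point is a local maximum.
h(-1/6, 1/6) = 55/6.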